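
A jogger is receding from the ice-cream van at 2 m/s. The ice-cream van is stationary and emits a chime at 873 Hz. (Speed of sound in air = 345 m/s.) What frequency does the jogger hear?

868 Hz

Moving observer, stationary source: f' = f · (v − v_o)/v.
f' = 873 × (345 − 2)/345 = 873 × 343/345 ≈ 868 Hz.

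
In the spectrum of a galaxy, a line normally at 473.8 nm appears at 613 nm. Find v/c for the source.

0.252c

λ'/λ₀ = 1.2938 > 1 (redshift), so the source is receding.
λ'/λ₀ = √((1 + β)/(1 − β)) for a receding source ⇒ β = (r² − 1)/(r² + 1) with r = λ'/λ₀.
β = (1.6739 − 1)/(1.6739 + 1) ≈ 0.252.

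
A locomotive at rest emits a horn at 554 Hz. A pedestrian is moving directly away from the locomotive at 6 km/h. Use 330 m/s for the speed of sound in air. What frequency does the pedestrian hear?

6 km/h = 1.667 m/s.
Only the observer moves, away from the source, so f' = f · (v − v_o)/v.
f' = 554 × (330 − 1.667)/330 = 554 × 328.33/330 ≈ 551 Hz.

551 Hz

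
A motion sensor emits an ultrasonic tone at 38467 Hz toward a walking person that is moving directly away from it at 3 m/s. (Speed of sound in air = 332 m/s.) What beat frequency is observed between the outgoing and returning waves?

The walking person first receives the wave as a moving observer: f₁ = f₀ · (v − u)/v = 38467 × (332 − 3)/332 ≈ 38119 Hz.
On reflection it acts as a source moving away from the stationary detector: f₂ = f₁ · v/(v + u) = 38119 × 332/335 ≈ 37778 Hz.
Beat frequency: |f₂ − f₀| = 2u·f₀/(v + u) = 2 × 3 × 38467/335 ≈ 689 Hz.

689 Hz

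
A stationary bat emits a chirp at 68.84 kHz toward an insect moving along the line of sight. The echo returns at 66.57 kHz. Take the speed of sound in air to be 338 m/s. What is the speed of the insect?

Double Doppler shift off a moving reflector: f₂ = f₀ · (v + u)/(v − u) (u > 0 toward emitter).
Rearranging, u = v · (f₂ − f₀)/(f₂ + f₀) = 338 × -2.27/135.41 ≈ -5.7 m/s.
So the insect is moving at 5.7 m/s away from the emitter.

5.7 m/s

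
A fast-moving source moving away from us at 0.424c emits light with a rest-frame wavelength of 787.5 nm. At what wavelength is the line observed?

1238.2 nm

Relativistic Doppler for wavelength: λ' = λ₀ · √((1 + β)/(1 − β)).
λ' = 787.5 × √(1.4240/0.5760) = 787.5 × 1.57233 ≈ 1238.2 nm.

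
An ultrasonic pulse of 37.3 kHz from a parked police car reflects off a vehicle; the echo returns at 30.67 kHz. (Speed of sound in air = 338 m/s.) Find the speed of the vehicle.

33 m/s

Double Doppler shift off a moving reflector: f₂ = f₀ · (v + u)/(v − u) (u > 0 toward emitter).
Rearranging, u = v · (f₂ − f₀)/(f₂ + f₀) = 338 × -6.63/67.97 ≈ -33 m/s.
So the vehicle is moving at 33 m/s away from the emitter.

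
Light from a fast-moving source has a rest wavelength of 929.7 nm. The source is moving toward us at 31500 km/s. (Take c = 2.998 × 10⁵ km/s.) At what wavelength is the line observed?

836.6 nm

β = v/c = 31500/299800 = 0.1051.
Relativistic Doppler for wavelength: λ' = λ₀ · √((1 − β)/(1 + β)).
λ' = 929.7 × √(0.8949/1.1051) = 929.7 × 0.89991 ≈ 836.6 nm.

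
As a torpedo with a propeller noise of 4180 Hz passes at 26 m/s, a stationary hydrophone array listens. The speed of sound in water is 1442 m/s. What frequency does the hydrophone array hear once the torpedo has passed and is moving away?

Receding: f₂ = f · v/(v + v_s) = 4180 × 1442/1468 ≈ 4106 Hz.

4106 Hz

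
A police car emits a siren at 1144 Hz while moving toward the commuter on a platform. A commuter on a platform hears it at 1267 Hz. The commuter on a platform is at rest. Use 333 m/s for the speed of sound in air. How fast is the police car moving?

f' = f · v/(v − v_s) ⇒ v_s = v · |1 − f/f'|.
v_s = 333 × |1 − 1144/1267| = 333 × 0.09708 ≈ 32 m/s.

32 m/s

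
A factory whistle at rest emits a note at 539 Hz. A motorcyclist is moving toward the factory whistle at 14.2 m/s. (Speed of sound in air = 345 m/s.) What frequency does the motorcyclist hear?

Moving observer, stationary source: f' = f · (v + v_o)/v.
f' = 539 × (345 + 14.2)/345 = 539 × 359.2/345 ≈ 561 Hz.

561 Hz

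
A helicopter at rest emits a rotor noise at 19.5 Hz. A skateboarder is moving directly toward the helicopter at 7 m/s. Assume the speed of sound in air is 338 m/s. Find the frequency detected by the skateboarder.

Only the observer moves, toward the source, so f' = f · (v + v_o)/v.
f' = 19.5 × (338 + 7)/338 = 19.5 × 345/338 ≈ 19.9 Hz.

19.9 Hz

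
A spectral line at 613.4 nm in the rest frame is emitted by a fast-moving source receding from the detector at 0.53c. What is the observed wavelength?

1106.7 nm

Relativistic Doppler for wavelength: λ' = λ₀ · √((1 + β)/(1 − β)).
λ' = 613.4 × √(1.5300/0.4700) = 613.4 × 1.80425 ≈ 1106.7 nm.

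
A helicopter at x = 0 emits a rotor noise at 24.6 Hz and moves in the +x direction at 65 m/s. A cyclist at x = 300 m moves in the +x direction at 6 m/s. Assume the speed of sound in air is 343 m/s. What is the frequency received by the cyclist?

29.8 Hz

The observer lies on the +x side, so the source is heading toward the observer and the observer is heading away from the source.
General Doppler shift: f' = f · (v − v_o)/(v − v_s).
f' = 24.6 × (343 − 6)/(343 − 65) = 24.6 × 337/278 ≈ 29.8 Hz.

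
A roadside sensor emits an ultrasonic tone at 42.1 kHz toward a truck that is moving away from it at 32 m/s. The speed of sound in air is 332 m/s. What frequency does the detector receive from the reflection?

The truck first receives the wave as a moving observer: f₁ = f₀ · (v − u)/v = 42.1 × (332 − 32)/332 ≈ 38.0 kHz.
The reflection then acts as a moving source: f₂ = f₁ · v/(v + u) ≈ 34.7 kHz.
Equivalently f₂ = f₀ · (v − u)/(v + u).

34.7 kHz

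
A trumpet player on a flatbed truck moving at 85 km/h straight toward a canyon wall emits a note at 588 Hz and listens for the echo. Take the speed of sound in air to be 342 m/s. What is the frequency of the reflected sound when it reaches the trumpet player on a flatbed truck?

85 km/h = 23.61 m/s.
The canyon wall receives the sound from a moving source: f₁ = f₀ · v/(v − v_e) = 588 × 342/318.39 ≈ 632 Hz.
On the return leg the trumpet player on a flatbed truck is a moving observer: f₂ = f₁ · (v + v_e)/v = 632 × 365.61/342 ≈ 675 Hz.
Equivalently f₂ = f₀ · (v + v_e)/(v − v_e).

675 Hz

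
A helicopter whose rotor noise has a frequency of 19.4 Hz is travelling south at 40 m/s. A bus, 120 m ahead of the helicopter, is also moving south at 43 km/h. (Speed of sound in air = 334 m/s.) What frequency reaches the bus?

21.3 Hz

43 km/h = 11.94 m/s.
The bus is ahead, so the helicopter is moving toward it while the bus is moving away from the helicopter.
With source approaching and observer receding, f' = f · (v − v_o)/(v − v_s).
f' = 19.4 × (334 − 11.94)/(334 − 40) = 19.4 × 322.06/294 ≈ 21.3 Hz.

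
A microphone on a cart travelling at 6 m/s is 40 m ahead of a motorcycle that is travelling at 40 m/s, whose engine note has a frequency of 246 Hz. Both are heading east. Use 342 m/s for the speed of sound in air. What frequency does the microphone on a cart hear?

274 Hz

The microphone on a cart is ahead, so the motorcycle is moving toward it while the microphone on a cart is moving away from the motorcycle.
With source approaching and observer receding, f' = f · (v − v_o)/(v − v_s).
f' = 246 × (342 − 6)/(342 − 40) = 246 × 336/302 ≈ 274 Hz.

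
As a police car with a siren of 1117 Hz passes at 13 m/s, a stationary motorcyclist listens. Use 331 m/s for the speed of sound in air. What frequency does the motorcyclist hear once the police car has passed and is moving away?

Receding: f₂ = f · v/(v + v_s) = 1117 × 331/344 ≈ 1075 Hz.

1075 Hz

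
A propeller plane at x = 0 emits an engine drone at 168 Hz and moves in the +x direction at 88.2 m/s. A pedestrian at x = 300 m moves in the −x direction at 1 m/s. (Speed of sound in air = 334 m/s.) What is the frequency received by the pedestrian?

The observer lies on the +x side, so the source is heading toward the observer and the observer is heading toward the source.
General Doppler shift: f' = f · (v + v_o)/(v − v_s).
f' = 168 × (334 + 1)/(334 − 88.2) = 168 × 335/245.8 ≈ 229 Hz.

229 Hz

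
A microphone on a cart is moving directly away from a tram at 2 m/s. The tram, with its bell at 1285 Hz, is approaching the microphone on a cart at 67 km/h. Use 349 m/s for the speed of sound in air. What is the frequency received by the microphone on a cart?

1350 Hz

67 km/h = 18.61 m/s.
Both move, so f' = f · (v − v_o)/(v − v_s).
f' = 1285 × (349 − 2)/(349 − 18.61) = 1285 × 347/330.39 ≈ 1350 Hz.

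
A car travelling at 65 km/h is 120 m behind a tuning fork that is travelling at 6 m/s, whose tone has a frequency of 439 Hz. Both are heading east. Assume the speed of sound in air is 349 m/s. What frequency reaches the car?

65 km/h = 18.06 m/s.
The car is behind, so the tuning fork is moving away from it while the car is moving toward the tuning fork.
With source receding and observer approaching, f' = f · (v + v_o)/(v + v_s).
f' = 439 × (349 + 18.06)/(349 + 6) = 439 × 367.06/355 ≈ 454 Hz.

454 Hz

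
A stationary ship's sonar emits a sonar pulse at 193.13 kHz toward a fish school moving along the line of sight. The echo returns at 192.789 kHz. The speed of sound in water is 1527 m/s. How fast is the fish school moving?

1.35 m/s

Double Doppler shift off a moving reflector: f₂ = f₀ · (v + u)/(v − u) (u > 0 toward emitter).
Rearranging, u = v · (f₂ − f₀)/(f₂ + f₀) = 1527 × -0.341/385.919 ≈ -1.35 m/s.
So the fish school is moving at 1.35 m/s away from the emitter.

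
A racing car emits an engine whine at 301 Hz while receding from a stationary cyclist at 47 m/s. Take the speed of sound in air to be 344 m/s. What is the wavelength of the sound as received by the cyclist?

With the source moving away from a stationary observer, f' = f · v/(v + v_s).
f' = 301 × 344/(344 + 47) ≈ 265 Hz.
λ' = v/f' = 344/264.818 ≈ 1.30 m.

1.30 m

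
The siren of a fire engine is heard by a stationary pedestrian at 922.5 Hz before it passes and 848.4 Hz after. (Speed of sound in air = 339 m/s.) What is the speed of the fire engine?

14.2 m/s

f₁/f₂ = (v + v_s)/(v − v_s), so v_s = v · (f₁ − f₂)/(f₁ + f₂).
v_s = 339 × (922.5 − 848.4)/(922.5 + 848.4) = 339 × 74.1/1770.9 ≈ 14.2 m/s.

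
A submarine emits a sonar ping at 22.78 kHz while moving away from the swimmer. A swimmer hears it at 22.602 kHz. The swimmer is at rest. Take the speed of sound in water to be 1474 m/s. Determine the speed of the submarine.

11.6 m/s

f' = f · v/(v + v_s) ⇒ v_s = v · |1 − f/f'|.
v_s = 1474 × |1 − 22.78/22.602| = 1474 × 0.007875 ≈ 11.6 m/s.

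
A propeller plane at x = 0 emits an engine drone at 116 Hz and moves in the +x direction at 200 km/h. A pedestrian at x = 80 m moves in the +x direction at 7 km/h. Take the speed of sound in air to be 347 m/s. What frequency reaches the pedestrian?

200 km/h = 55.56 m/s; 7 km/h = 1.944 m/s.
The observer lies on the +x side, so the source is heading toward the observer and the observer is heading away from the source.
With source approaching and observer receding, f' = f · (v − v_o)/(v − v_s).
f' = 116 × (347 − 1.944)/(347 − 55.56) = 116 × 345.06/291.44 ≈ 137 Hz.

137 Hz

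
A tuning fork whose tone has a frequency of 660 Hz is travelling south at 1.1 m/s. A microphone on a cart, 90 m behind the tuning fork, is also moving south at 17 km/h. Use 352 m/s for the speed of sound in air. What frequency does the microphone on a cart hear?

17 km/h = 4.722 m/s.
The microphone on a cart is behind, so the tuning fork is moving away from it while the microphone on a cart is moving toward the tuning fork.
With source receding and observer approaching, f' = f · (v + v_o)/(v + v_s).
f' = 660 × (352 + 4.722)/(352 + 1.1) = 660 × 356.72/353.1 ≈ 667 Hz.

667 Hz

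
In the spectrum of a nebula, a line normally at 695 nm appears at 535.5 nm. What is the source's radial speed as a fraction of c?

0.255

λ'/λ₀ = 0.7705 < 1 (blueshift), so the source is approaching.
λ'/λ₀ = √((1 − β)/(1 + β)) for an approaching source ⇒ β = (1 − r²)/(1 + r²) with r = λ'/λ₀.
β = (1 − 0.5937)/(1 + 0.5937) ≈ 0.255.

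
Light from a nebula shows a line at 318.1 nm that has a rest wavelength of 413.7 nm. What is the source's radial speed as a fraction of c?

0.257

λ'/λ₀ = 0.7689 < 1 (blueshift), so the source is approaching.
λ'/λ₀ = √((1 − β)/(1 + β)) for an approaching source ⇒ β = (1 − r²)/(1 + r²) with r = λ'/λ₀.
β = (1 − 0.5912)/(1 + 0.5912) ≈ 0.257.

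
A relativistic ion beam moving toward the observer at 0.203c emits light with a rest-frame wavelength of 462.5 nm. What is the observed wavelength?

Relativistic Doppler for wavelength: λ' = λ₀ · √((1 − β)/(1 + β)).
λ' = 462.5 × √(0.7970/1.2030) = 462.5 × 0.81395 ≈ 376.5 nm.

376.5 nm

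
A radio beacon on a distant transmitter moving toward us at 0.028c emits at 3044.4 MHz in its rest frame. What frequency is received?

Relativistic Doppler for frequency: f' = f₀ · √((1 + β)/(1 − β)).
f' = 3044.4 × √(1.0280/0.9720) = 3044.4 × 1.02840 ≈ 3130.9 MHz.

3130.9 MHz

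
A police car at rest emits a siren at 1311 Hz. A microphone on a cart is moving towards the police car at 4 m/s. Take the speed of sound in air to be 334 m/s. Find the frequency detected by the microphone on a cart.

1327 Hz

Only the observer moves, toward the source, so f' = f · (v + v_o)/v.
f' = 1311 × (334 + 4)/334 = 1311 × 338/334 ≈ 1327 Hz.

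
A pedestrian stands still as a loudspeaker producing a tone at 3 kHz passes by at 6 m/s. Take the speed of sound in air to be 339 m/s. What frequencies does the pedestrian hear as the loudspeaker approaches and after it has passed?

3.05 kHz approaching; 2.95 kHz receding

Approaching: f₁ = f · v/(v − v_s) = 3 × 339/333 ≈ 3.05 kHz.
Receding: f₂ = f · v/(v + v_s) = 3 × 339/345 ≈ 2.95 kHz.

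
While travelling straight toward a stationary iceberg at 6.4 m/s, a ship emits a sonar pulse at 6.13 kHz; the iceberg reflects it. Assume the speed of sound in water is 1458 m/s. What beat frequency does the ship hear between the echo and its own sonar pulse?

The iceberg receives the sound from a moving source: f₁ = f₀ · v/(v − v_e) = 6.13 × 1458/1451.6 ≈ 6.1570 kHz.
On the return leg the ship is a moving observer: f₂ = f₁ · (v + v_e)/v = 6.1570 × 1464.4/1458 ≈ 6.1841 kHz.
Equivalently f₂ = f₀ · (v + v_e)/(v − v_e).
Beat against the emitted tone (with f₀ = 6130 Hz): |f₂ − f₀| = 2v_e·f₀/(v − v_e) = 2 × 6.4 × 6130/1451.6 ≈ 54.1 Hz.

54.1 Hz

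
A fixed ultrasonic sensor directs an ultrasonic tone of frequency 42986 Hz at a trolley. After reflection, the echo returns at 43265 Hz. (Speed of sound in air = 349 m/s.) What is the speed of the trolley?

1.13 m/s

Double Doppler shift off a moving reflector: f₂ = f₀ · (v + u)/(v − u) (u > 0 toward emitter).
Rearranging, u = v · (f₂ − f₀)/(f₂ + f₀) = 349 × 279/86251 ≈ 1.13 m/s.
So the trolley is moving at 1.13 m/s toward the emitter.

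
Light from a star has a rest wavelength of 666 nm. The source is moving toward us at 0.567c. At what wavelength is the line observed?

Relativistic Doppler for wavelength: λ' = λ₀ · √((1 − β)/(1 + β)).
λ' = 666 × √(0.4330/1.5670) = 666 × 0.52567 ≈ 350.1 nm.

350.1 nm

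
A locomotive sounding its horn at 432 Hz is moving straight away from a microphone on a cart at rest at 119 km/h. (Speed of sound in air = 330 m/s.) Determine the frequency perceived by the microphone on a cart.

393 Hz

119 km/h = 33.06 m/s.
Only the source moves, away from the listener, so f' = f · v/(v + v_s).
f' = 432 × 330/(330 + 33.06) = 432 × 330/363.1 ≈ 393 Hz.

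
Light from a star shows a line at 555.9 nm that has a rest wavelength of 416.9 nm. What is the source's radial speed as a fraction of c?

0.280c

λ'/λ₀ = 1.3334 > 1 (redshift), so the source is receding.
λ'/λ₀ = √((1 + β)/(1 − β)) for a receding source ⇒ β = (r² − 1)/(r² + 1) with r = λ'/λ₀.
β = (1.7780 − 1)/(1.7780 + 1) ≈ 0.280.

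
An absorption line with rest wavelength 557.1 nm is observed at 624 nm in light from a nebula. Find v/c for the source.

0.113

λ'/λ₀ = 1.1201 > 1 (redshift), so the source is receding.
λ'/λ₀ = √((1 + β)/(1 − β)) for a receding source ⇒ β = (r² − 1)/(r² + 1) with r = λ'/λ₀.
β = (1.2546 − 1)/(1.2546 + 1) ≈ 0.113.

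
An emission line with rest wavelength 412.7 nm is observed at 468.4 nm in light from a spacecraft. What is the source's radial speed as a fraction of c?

λ'/λ₀ = 1.1350 > 1 (redshift), so the source is receding.
λ'/λ₀ = √((1 + β)/(1 − β)) for a receding source ⇒ β = (r² − 1)/(r² + 1) with r = λ'/λ₀.
β = (1.2881 − 1)/(1.2881 + 1) ≈ 0.126.

0.126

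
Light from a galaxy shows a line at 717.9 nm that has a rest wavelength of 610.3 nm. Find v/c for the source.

0.161

λ'/λ₀ = 1.1763 > 1 (redshift), so the source is receding.
λ'/λ₀ = √((1 + β)/(1 − β)) for a receding source ⇒ β = (r² − 1)/(r² + 1) with r = λ'/λ₀.
β = (1.3837 − 1)/(1.3837 + 1) ≈ 0.161.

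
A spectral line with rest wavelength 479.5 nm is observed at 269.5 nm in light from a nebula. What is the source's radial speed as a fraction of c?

0.520c

λ'/λ₀ = 0.5620 < 1 (blueshift), so the source is approaching.
λ'/λ₀ = √((1 − β)/(1 + β)) for an approaching source ⇒ β = (1 − r²)/(1 + r²) with r = λ'/λ₀.
β = (1 − 0.3159)/(1 + 0.3159) ≈ 0.520.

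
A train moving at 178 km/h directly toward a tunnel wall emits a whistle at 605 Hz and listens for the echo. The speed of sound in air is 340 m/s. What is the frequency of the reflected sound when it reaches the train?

178 km/h = 49.44 m/s.
The tunnel wall receives the sound from a moving source: f₁ = f₀ · v/(v − v_e) = 605 × 340/290.56 ≈ 708 Hz.
On the return leg the train is a moving observer: f₂ = f₁ · (v + v_e)/v = 708 × 389.44/340 ≈ 811 Hz.

811 Hz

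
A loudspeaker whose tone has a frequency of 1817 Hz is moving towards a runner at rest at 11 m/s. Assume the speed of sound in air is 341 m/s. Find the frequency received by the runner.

1878 Hz

Only the source moves, toward the listener, so f' = f · v/(v − v_s).
f' = 1817 × 341/(341 − 11) = 1817 × 341/330 ≈ 1878 Hz.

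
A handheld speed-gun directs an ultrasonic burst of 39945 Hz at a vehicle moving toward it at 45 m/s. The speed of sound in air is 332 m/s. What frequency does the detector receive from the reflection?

52471 Hz

At the vehicle (a moving observer), f₁ = f₀ · (v + u)/v = 39945 × 377/332 ≈ 45359 Hz.
On reflection it acts as a source moving toward the stationary detector: f₂ = f₁ · v/(v − u) = 45359 × 332/287 ≈ 52471 Hz.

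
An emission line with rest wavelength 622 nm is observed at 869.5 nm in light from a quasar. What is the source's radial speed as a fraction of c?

λ'/λ₀ = 1.3979 > 1 (redshift), so the source is receding.
λ'/λ₀ = √((1 + β)/(1 − β)) for a receding source ⇒ β = (r² − 1)/(r² + 1) with r = λ'/λ₀.
β = (1.9542 − 1)/(1.9542 + 1) ≈ 0.323.

0.323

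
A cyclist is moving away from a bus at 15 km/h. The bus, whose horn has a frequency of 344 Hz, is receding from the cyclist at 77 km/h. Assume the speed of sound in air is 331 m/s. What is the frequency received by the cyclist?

77 km/h = 21.39 m/s; 15 km/h = 4.167 m/s.
With source receding and observer receding, f' = f · (v − v_o)/(v + v_s).
f' = 344 × (331 − 4.167)/(331 + 21.39) = 344 × 326.83/352.39 ≈ 319 Hz.

319 Hz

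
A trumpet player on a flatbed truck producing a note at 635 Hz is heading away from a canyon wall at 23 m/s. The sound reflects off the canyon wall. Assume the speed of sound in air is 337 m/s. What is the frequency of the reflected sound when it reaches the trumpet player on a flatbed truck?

554 Hz

The canyon wall receives the sound from a moving source: f₁ = f₀ · v/(v + v_e) = 635 × 337/360 ≈ 594 Hz.
On the return leg the trumpet player on a flatbed truck is a moving observer: f₂ = f₁ · (v − v_e)/v = 594 × 314/337 ≈ 554 Hz.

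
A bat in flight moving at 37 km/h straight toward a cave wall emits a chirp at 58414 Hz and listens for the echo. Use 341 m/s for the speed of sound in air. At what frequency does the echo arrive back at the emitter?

37 km/h = 10.28 m/s.
The cave wall receives the sound from a moving source: f₁ = f₀ · v/(v − v_e) = 58414 × 341/330.72 ≈ 60229 Hz.
On the return leg the bat in flight is a moving observer: f₂ = f₁ · (v + v_e)/v = 60229 × 351.28/341 ≈ 62045 Hz.
Equivalently f₂ = f₀ · (v + v_e)/(v − v_e).

62045 Hz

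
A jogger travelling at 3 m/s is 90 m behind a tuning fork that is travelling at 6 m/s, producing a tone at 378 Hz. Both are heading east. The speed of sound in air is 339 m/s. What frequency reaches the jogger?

375 Hz

The jogger is behind, so the tuning fork is moving away from it while the jogger is moving toward the tuning fork.
General Doppler shift: f' = f · (v + v_o)/(v + v_s).
f' = 378 × (339 + 3)/(339 + 6) = 378 × 342/345 ≈ 375 Hz.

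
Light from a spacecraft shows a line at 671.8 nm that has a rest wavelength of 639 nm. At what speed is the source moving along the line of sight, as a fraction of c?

0.050c

λ'/λ₀ = 1.0513 > 1 (redshift), so the source is receding.
λ'/λ₀ = √((1 + β)/(1 − β)) for a receding source ⇒ β = (r² − 1)/(r² + 1) with r = λ'/λ₀.
β = (1.1053 − 1)/(1.1053 + 1) ≈ 0.050.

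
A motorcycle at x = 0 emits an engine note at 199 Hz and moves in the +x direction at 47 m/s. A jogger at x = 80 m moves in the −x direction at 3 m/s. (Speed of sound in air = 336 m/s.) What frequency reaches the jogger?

233 Hz

The observer lies on the +x side, so the source is heading toward the observer and the observer is heading toward the source.
Both move, so f' = f · (v + v_o)/(v − v_s).
f' = 199 × (336 + 3)/(336 − 47) = 199 × 339/289 ≈ 233 Hz.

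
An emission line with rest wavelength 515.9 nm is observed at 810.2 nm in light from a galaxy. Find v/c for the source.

λ'/λ₀ = 1.5705 > 1 (redshift), so the source is receding.
λ'/λ₀ = √((1 + β)/(1 − β)) for a receding source ⇒ β = (r² − 1)/(r² + 1) with r = λ'/λ₀.
β = (2.4663 − 1)/(2.4663 + 1) ≈ 0.423.

0.423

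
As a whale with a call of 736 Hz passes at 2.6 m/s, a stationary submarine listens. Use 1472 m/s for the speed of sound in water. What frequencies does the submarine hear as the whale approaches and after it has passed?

737 Hz approaching; 735 Hz receding

Approaching: f₁ = f · v/(v − v_s) = 736 × 1472/1469.4 ≈ 737 Hz.
Receding: f₂ = f · v/(v + v_s) = 736 × 1472/1474.6 ≈ 735 Hz.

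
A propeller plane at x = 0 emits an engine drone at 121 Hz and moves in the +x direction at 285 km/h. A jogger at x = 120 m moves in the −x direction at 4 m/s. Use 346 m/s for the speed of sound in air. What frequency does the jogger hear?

159 Hz

285 km/h = 79.17 m/s.
The observer lies on the +x side, so the source is heading toward the observer and the observer is heading toward the source.
With source approaching and observer approaching, f' = f · (v + v_o)/(v − v_s).
f' = 121 × (346 + 4)/(346 − 79.17) = 121 × 350/266.83 ≈ 159 Hz.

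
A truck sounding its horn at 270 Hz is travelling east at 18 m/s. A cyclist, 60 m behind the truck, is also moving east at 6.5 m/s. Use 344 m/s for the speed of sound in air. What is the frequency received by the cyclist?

261 Hz

The cyclist is behind, so the truck is moving away from it while the cyclist is moving toward the truck.
With source receding and observer approaching, f' = f · (v + v_o)/(v + v_s).
f' = 270 × (344 + 6.5)/(344 + 18) = 270 × 350.5/362 ≈ 261 Hz.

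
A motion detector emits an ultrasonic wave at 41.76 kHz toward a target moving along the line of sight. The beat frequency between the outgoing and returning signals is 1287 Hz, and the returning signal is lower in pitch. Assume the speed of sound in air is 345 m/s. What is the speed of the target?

5.4 m/s

Double Doppler shift off a moving reflector: f₂ = f₀ · (v + u)/(v − u) (u > 0 toward emitter).
Returning signal is lower, so f₂ = f₀ − Δf = 41760 − 1287 = 40473 Hz.
Rearranging, u = v · (f₂ − f₀)/(f₂ + f₀) = 345 × -1287/82233 ≈ -5.4 m/s.
So the target is moving at 5.4 m/s away from the emitter.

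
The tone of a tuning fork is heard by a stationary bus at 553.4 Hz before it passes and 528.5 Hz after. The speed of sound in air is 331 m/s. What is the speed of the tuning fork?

7.6 m/s

f₁/f₂ = (v + v_s)/(v − v_s), so v_s = v · (f₁ − f₂)/(f₁ + f₂).
v_s = 331 × (553.4 − 528.5)/(553.4 + 528.5) = 331 × 24.9/1081.9 ≈ 7.6 m/s.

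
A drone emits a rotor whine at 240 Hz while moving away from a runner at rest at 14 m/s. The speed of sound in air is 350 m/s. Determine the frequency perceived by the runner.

Only the source moves, away from the listener, so f' = f · v/(v + v_s).
f' = 240 × 350/(350 + 14) = 240 × 350/364 ≈ 231 Hz.

231 Hz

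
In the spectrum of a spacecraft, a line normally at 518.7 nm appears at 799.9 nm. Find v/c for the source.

0.408

λ'/λ₀ = 1.5421 > 1 (redshift), so the source is receding.
λ'/λ₀ = √((1 + β)/(1 − β)) for a receding source ⇒ β = (r² − 1)/(r² + 1) with r = λ'/λ₀.
β = (2.3781 − 1)/(2.3781 + 1) ≈ 0.408.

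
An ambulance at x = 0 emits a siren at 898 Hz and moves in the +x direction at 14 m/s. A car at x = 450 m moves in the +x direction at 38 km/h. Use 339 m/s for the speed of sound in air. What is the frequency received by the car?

908 Hz

38 km/h = 10.56 m/s.
The observer lies on the +x side, so the source is heading toward the observer and the observer is heading away from the source.
With source approaching and observer receding, f' = f · (v − v_o)/(v − v_s).
f' = 898 × (339 − 10.56)/(339 − 14) = 898 × 328.44/325 ≈ 908 Hz.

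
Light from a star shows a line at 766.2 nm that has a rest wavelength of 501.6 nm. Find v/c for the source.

0.400c

λ'/λ₀ = 1.5275 > 1 (redshift), so the source is receding.
λ'/λ₀ = √((1 + β)/(1 − β)) for a receding source ⇒ β = (r² − 1)/(r² + 1) with r = λ'/λ₀.
β = (2.3333 − 1)/(2.3333 + 1) ≈ 0.400.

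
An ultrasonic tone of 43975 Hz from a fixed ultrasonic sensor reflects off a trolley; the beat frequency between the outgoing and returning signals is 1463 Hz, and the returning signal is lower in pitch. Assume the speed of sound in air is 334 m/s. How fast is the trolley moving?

5.6 m/s

Double Doppler shift off a moving reflector: f₂ = f₀ · (v + u)/(v − u) (u > 0 toward emitter).
Returning signal is lower, so f₂ = f₀ − Δf = 43975 − 1463 = 42512 Hz.
Rearranging, u = v · (f₂ − f₀)/(f₂ + f₀) = 334 × -1463/86487 ≈ -5.6 m/s.
So the trolley is moving at 5.6 m/s away from the emitter.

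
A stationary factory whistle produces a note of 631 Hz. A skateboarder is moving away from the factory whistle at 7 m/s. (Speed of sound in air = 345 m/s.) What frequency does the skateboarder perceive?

618 Hz

Moving observer, stationary source: f' = f · (v − v_o)/v.
f' = 631 × (345 − 7)/345 = 631 × 338/345 ≈ 618 Hz.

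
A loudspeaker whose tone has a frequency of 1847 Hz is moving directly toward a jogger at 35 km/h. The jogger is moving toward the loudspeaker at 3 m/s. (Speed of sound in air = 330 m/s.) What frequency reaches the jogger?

1920 Hz

35 km/h = 9.722 m/s.
Both move, so f' = f · (v + v_o)/(v − v_s).
f' = 1847 × (330 + 3)/(330 − 9.722) = 1847 × 333/320.28 ≈ 1920 Hz.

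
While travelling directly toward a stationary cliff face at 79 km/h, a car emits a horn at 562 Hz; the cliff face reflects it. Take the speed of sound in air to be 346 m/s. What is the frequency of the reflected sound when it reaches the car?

638 Hz

79 km/h = 21.94 m/s.
The cliff face receives the sound from a moving source: f₁ = f₀ · v/(v − v_e) = 562 × 346/324.06 ≈ 600 Hz.
On the return leg the car is a moving observer: f₂ = f₁ · (v + v_e)/v = 600 × 367.94/346 ≈ 638 Hz.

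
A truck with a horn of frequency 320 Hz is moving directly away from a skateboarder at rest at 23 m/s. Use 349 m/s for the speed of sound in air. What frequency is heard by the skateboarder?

With the source moving away from a stationary observer, f' = f · v/(v + v_s).
f' = 320 × 349/(349 + 23) = 320 × 349/372 ≈ 300 Hz.

300 Hz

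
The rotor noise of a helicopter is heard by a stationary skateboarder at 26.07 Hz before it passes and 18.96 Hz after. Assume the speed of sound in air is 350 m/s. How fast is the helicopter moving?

55 m/s

f₁/f₂ = (v + v_s)/(v − v_s), so v_s = v · (f₁ − f₂)/(f₁ + f₂).
v_s = 350 × (26.07 − 18.96)/(26.07 + 18.96) = 350 × 7.11/45.03 ≈ 55 m/s.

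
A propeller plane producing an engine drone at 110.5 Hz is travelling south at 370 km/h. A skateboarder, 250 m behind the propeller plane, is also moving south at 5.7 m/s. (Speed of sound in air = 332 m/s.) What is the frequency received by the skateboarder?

86 Hz

370 km/h = 102.8 m/s.
The skateboarder is behind, so the propeller plane is moving away from it while the skateboarder is moving toward the propeller plane.
With source receding and observer approaching, f' = f · (v + v_o)/(v + v_s).
f' = 110.5 × (332 + 5.7)/(332 + 102.8) = 110.5 × 337.7/434.78 ≈ 86 Hz.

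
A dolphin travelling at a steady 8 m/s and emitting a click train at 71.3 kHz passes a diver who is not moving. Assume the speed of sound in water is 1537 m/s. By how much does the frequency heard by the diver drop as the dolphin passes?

Approaching: f₁ = f · v/(v − v_s) = 71.3 × 1537/1529 ≈ 71.673 kHz.
Receding: f₂ = f · v/(v + v_s) = 71.3 × 1537/1545 ≈ 70.931 kHz.
Drop: f₁ − f₂ = 2f·v·v_s/(v² − v_s²) = 2 × 71.3 × 1537 × 8/(1537² − 8²) ≈ 0.742 kHz.

0.742 kHz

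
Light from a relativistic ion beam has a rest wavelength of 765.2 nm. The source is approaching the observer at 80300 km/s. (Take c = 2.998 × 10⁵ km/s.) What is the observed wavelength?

β = v/c = 80300/299800 = 0.2678.
Relativistic Doppler for wavelength: λ' = λ₀ · √((1 − β)/(1 + β)).
λ' = 765.2 × √(0.7322/1.2678) = 765.2 × 0.75992 ≈ 581.5 nm.

581.5 nm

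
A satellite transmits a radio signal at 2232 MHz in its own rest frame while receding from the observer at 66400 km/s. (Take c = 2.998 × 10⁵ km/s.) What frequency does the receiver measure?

β = v/c = 66400/299800 = 0.2215.
Relativistic Doppler for frequency: f' = f₀ · √((1 − β)/(1 + β)).
f' = 2232 × √(0.7785/1.2215) = 2232 × 0.79835 ≈ 1781.9 MHz.

1781.9 MHz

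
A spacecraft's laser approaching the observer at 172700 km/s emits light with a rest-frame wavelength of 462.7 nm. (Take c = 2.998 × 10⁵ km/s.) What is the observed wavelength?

β = v/c = 172700/299800 = 0.5761.
Relativistic Doppler for wavelength: λ' = λ₀ · √((1 − β)/(1 + β)).
λ' = 462.7 × √(0.4239/1.5761) = 462.7 × 0.51865 ≈ 240.0 nm.

240.0 nm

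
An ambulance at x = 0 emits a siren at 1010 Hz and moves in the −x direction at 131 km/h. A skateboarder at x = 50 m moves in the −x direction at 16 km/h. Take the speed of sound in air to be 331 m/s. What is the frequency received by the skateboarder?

131 km/h = 36.39 m/s; 16 km/h = 4.444 m/s.
The observer lies on the +x side, so the source is heading away from the observer and the observer is heading toward the source.
General Doppler shift: f' = f · (v + v_o)/(v + v_s).
f' = 1010 × (331 + 4.444)/(331 + 36.39) = 1010 × 335.44/367.39 ≈ 922 Hz.

922 Hz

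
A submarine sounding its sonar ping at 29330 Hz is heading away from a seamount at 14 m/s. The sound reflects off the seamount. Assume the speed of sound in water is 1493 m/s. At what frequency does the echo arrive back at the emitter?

28785 Hz

The seamount receives the sound from a moving source: f₁ = f₀ · v/(v + v_e) = 29330 × 1493/1507 ≈ 29058 Hz.
On the return leg the submarine is a moving observer: f₂ = f₁ · (v − v_e)/v = 29058 × 1479/1493 ≈ 28785 Hz.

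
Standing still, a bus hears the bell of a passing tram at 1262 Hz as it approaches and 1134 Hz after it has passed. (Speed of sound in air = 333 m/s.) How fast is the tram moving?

f₁/f₂ = (v + v_s)/(v − v_s), so v_s = v · (f₁ − f₂)/(f₁ + f₂).
v_s = 333 × (1262 − 1134)/(1262 + 1134) = 333 × 128/2396 ≈ 17.8 m/s.

17.8 m/s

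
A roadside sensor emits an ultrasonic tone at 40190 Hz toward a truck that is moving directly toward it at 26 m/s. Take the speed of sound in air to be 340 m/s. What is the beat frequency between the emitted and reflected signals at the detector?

At the truck (a moving observer), f₁ = f₀ · (v + u)/v = 40190 × 366/340 ≈ 43263 Hz.
The reflection then acts as a moving source: f₂ = f₁ · v/(v − u) ≈ 46846 Hz.
Beat frequency: |f₂ − f₀| = 2u·f₀/(v − u) = 2 × 26 × 40190/314 ≈ 6656 Hz.

6656 Hz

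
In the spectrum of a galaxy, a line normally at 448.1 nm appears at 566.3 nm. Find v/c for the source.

0.230c

λ'/λ₀ = 1.2638 > 1 (redshift), so the source is receding.
λ'/λ₀ = √((1 + β)/(1 − β)) for a receding source ⇒ β = (r² − 1)/(r² + 1) with r = λ'/λ₀.
β = (1.5971 − 1)/(1.5971 + 1) ≈ 0.230.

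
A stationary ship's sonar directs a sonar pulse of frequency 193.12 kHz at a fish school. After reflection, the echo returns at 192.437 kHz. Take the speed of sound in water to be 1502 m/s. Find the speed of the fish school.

Double Doppler shift off a moving reflector: f₂ = f₀ · (v + u)/(v − u) (u > 0 toward emitter).
Rearranging, u = v · (f₂ − f₀)/(f₂ + f₀) = 1502 × -0.683/385.557 ≈ -2.66 m/s.
So the fish school is moving at 2.66 m/s away from the emitter.

2.66 m/s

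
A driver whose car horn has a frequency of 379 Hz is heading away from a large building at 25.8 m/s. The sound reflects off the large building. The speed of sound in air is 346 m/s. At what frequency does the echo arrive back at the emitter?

326 Hz

The large building receives the sound from a moving source: f₁ = f₀ · v/(v + v_e) = 379 × 346/371.8 ≈ 353 Hz.
On the return leg the driver is a moving observer: f₂ = f₁ · (v − v_e)/v = 353 × 320.2/346 ≈ 326 Hz.
Equivalently f₂ = f₀ · (v − v_e)/(v + v_e).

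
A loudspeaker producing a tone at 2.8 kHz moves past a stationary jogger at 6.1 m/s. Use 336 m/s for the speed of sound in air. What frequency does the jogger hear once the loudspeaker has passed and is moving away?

2.75 kHz

Receding: f₂ = f · v/(v + v_s) = 2.8 × 336/342.1 ≈ 2.75 kHz.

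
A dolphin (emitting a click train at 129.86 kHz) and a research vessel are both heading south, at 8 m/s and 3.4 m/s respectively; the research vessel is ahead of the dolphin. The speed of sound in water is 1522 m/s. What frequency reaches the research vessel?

130.3 kHz

The research vessel is ahead, so the dolphin is moving toward it while the research vessel is moving away from the dolphin.
General Doppler shift: f' = f · (v − v_o)/(v − v_s).
f' = 129.86 × (1522 − 3.4)/(1522 − 8) = 129.86 × 1518.6/1514 ≈ 130.3 kHz.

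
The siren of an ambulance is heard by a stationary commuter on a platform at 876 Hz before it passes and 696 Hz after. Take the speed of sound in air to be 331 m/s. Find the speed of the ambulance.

f₁/f₂ = (v + v_s)/(v − v_s), so v_s = v · (f₁ − f₂)/(f₁ + f₂).
v_s = 331 × (876 − 696)/(876 + 696) = 331 × 180/1572 ≈ 38 m/s.

38 m/s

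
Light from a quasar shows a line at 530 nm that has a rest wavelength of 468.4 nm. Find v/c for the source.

λ'/λ₀ = 1.1315 > 1 (redshift), so the source is receding.
λ'/λ₀ = √((1 + β)/(1 − β)) for a receding source ⇒ β = (r² − 1)/(r² + 1) with r = λ'/λ₀.
β = (1.2803 − 1)/(1.2803 + 1) ≈ 0.123.

0.123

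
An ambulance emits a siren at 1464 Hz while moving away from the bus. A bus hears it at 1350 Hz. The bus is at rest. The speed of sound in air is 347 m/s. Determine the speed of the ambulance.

29 m/s

f' = f · v/(v + v_s) ⇒ v_s = v · |1 − f/f'|.
v_s = 347 × |1 − 1464/1350| = 347 × 0.08444 ≈ 29 m/s.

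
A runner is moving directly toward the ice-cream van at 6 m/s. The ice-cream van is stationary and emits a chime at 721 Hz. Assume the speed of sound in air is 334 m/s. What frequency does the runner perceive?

734 Hz

Only the observer moves, toward the source, so f' = f · (v + v_o)/v.
f' = 721 × (334 + 6)/334 = 721 × 340/334 ≈ 734 Hz.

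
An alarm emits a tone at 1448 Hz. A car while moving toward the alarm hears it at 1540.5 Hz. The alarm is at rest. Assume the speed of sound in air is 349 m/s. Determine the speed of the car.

22.3 m/s

f' = f · (v + v_o)/v ⇒ v_o = v · |f'/f − 1|.
v_o = 349 × |1540.5/1448 − 1| = 349 × 0.06388 ≈ 22.3 m/s.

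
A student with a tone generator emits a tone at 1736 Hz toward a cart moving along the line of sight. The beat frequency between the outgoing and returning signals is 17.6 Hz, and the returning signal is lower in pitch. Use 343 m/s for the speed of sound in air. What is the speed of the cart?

Double Doppler shift off a moving reflector: f₂ = f₀ · (v + u)/(v − u) (u > 0 toward emitter).
Returning signal is lower, so f₂ = f₀ − Δf = 1736 − 17.6 = 1718.4 Hz.
Rearranging, u = v · (f₂ − f₀)/(f₂ + f₀) = 343 × -17.6/3454.4 ≈ -1.75 m/s.
So the cart is moving at 1.75 m/s away from the emitter.

1.75 m/s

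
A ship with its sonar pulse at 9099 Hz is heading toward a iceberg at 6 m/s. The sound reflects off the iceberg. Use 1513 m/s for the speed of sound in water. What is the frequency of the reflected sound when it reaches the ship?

The iceberg receives the sound from a moving source: f₁ = f₀ · v/(v − v_e) = 9099 × 1513/1507 ≈ 9135 Hz.
On the return leg the ship is a moving observer: f₂ = f₁ · (v + v_e)/v = 9135 × 1519/1513 ≈ 9171 Hz.
Equivalently f₂ = f₀ · (v + v_e)/(v − v_e).

9171 Hz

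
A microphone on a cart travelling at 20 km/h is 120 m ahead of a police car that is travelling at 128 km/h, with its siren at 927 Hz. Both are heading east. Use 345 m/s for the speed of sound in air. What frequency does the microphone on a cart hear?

1017 Hz

128 km/h = 35.56 m/s; 20 km/h = 5.556 m/s.
The microphone on a cart is ahead, so the police car is moving toward it while the microphone on a cart is moving away from the police car.
With source approaching and observer receding, f' = f · (v − v_o)/(v − v_s).
f' = 927 × (345 − 5.556)/(345 − 35.56) = 927 × 339.44/309.44 ≈ 1017 Hz.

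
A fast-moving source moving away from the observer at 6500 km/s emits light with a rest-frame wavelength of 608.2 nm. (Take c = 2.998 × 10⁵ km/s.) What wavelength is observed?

β = v/c = 6500/299800 = 0.0217.
Relativistic Doppler for wavelength: λ' = λ₀ · √((1 + β)/(1 − β)).
λ' = 608.2 × √(1.0217/0.9783) = 608.2 × 1.02192 ≈ 621.5 nm.

621.5 nm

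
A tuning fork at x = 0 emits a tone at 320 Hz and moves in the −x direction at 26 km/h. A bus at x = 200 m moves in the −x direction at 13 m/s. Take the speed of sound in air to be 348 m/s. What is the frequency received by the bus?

26 km/h = 7.222 m/s.
The observer lies on the +x side, so the source is heading away from the observer and the observer is heading toward the source.
General Doppler shift: f' = f · (v + v_o)/(v + v_s).
f' = 320 × (348 + 13)/(348 + 7.222) = 320 × 361/355.22 ≈ 325 Hz.

325 Hz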